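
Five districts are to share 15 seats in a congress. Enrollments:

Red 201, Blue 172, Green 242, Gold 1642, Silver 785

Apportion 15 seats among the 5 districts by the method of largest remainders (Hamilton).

Red=1, Blue=1, Green=1, Gold=8, Silver=4

Standard divisor: 3042 ÷ 15 ≈ 202.8.
Standard quotas: Red 0.991, Blue 0.848, Green 1.193, Gold 8.097, Silver 3.871.
Lower quotas: Red 0, Blue 0, Green 1, Gold 8, Silver 3 (sum 12, leaving 3 seats).
Remainders in descending order: Red 0.991, Silver 0.871, Blue 0.848, Green 0.193, Gold 0.097.
Largest remainders: Red, Silver, Blue receive the extra seats.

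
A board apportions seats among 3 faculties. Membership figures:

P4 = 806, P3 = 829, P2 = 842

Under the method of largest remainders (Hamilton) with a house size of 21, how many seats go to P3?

7

The standard divisor is 2477/21 ≈ 117.952.
Standard quotas: P4 6.833, P3 7.028, P2 7.138.
Lower quotas: P4 6, P3 7, P2 7 (sum 20, leaving 1 seat).
Remainders in descending order: P4 0.833, P2 0.138, P3 0.028.
The surplus seat goes to P4.
P3 receives 7.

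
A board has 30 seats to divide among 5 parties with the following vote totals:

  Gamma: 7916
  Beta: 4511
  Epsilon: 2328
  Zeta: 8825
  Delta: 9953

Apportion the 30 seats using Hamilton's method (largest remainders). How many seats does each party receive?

Gamma 7, Beta 4, Epsilon 2, Zeta 8, Delta 9

The standard divisor is 33533/30 ≈ 1117.767.
Standard quotas: Gamma 7.0820, Beta 4.0357, Epsilon 2.0827, Zeta 7.8952, Delta 8.9044.
Lower quotas: Gamma 7, Beta 4, Epsilon 2, Zeta 7, Delta 8 (sum 28, leaving 2 seats).
Remainders in descending order: Delta 0.9044, Zeta 0.8952, Epsilon 0.0827, Gamma 0.0820, Beta 0.0357.
The surplus seats go to Delta, Zeta.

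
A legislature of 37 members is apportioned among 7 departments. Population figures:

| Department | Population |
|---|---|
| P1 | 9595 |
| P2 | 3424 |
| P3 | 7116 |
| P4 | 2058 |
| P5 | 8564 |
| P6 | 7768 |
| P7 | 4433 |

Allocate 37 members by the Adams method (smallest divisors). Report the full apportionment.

Standard divisor 42958/37 ≈ 1161.027; standard quotas: P1 8.264, P2 2.949, P3 6.129, P4 1.773, P5 7.376, P6 6.691, P7 3.818.
Rounding up gives 9, 3, 7, 2, 8, 7, 4 = 40 seats, so the divisor must be adjusted.
With modified divisor 1260: modified quotas P1 7.615, P2 2.717, P3 5.648, P4 1.633, P5 6.797, P6 6.165, P7 3.518.
Rounding up: P1 8, P2 3, P3 6, P4 2, P5 7, P6 7, P7 4 (total 37).

P1 8, P2 3, P3 6, P4 2, P5 7, P6 7, P7 4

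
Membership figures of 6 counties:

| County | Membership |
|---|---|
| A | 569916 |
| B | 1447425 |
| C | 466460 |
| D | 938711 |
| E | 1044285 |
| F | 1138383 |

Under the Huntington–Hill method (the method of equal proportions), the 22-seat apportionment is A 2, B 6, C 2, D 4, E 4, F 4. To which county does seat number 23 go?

F

Priority for the next seat is population ÷ (√(s·(s+1))).
Priorities: A 232667.233, B 223342.526, C 190431.498, D 209902.161, E 233509.225, F 254550.177.
Highest priority: F.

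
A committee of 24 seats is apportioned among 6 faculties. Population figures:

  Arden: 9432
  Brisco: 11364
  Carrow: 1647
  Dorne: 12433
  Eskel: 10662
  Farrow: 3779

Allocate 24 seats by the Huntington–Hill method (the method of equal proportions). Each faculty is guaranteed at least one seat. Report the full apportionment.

Arden 5, Brisco 5, Carrow 1, Dorne 6, Eskel 5, Farrow 2

With divisor 2092: modified quotas Arden 4.509, Brisco 5.432, Carrow 0.787, Dorne 5.943, Eskel 5.097, Farrow 1.806.
Geometric-mean thresholds: Arden √(4·5)=4.472, Brisco √(5·6)=5.477, Carrow (min 1), Dorne √(5·6)=5.477, Eskel √(5·6)=5.477, Farrow √(1·2)=1.414.
Each quota rounded against its threshold gives Arden 5, Brisco 5, Carrow 1, Dorne 6, Eskel 5, Farrow 2 (total 24).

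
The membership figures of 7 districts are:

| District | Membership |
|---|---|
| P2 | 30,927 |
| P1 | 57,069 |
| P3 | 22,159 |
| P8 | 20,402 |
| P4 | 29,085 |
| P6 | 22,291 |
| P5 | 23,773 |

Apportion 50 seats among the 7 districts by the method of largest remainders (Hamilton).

P2: 8, P1: 14, P3: 5, P8: 5, P4: 7, P6: 5, P5: 6

Standard divisor: 205706 ÷ 50 ≈ 4114.12.
Standard quotas: P2 7.5173, P1 13.8715, P3 5.3861, P8 4.9590, P4 7.0696, P6 5.4182, P5 5.7784.
Lower quotas: P2 7, P1 13, P3 5, P8 4, P4 7, P6 5, P5 5 (sum 46, leaving 4 seats).
Remainders in descending order: P8 0.9590, P1 0.8715, P5 0.7784, P2 0.5173, P6 0.4182, P3 0.3861, P4 0.0696.
The surplus seats go to P8, P1, P5, P2.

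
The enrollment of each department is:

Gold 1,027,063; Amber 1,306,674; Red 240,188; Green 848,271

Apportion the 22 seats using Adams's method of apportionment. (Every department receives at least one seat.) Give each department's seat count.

Gold 7, Amber 8, Red 2, Green 5

Standard divisor 3422196/22 ≈ 155554.364; standard quotas: Gold 6.603, Amber 8.400, Red 1.544, Green 5.453.
Rounding up gives 7, 9, 2, 6 = 24 seats, so the divisor must be adjusted.
With modified divisor 170400: modified quotas Gold 6.027, Amber 7.668, Red 1.410, Green 4.978.
Rounding up: Gold 7, Amber 8, Red 2, Green 5 (total 22).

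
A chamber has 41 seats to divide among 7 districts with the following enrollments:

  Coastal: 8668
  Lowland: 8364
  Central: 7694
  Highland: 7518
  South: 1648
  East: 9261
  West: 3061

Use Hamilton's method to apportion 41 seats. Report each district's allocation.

The standard divisor is 46214/41 ≈ 1127.171.
Standard quotas: Coastal 7.6901, Lowland 7.4203, Central 6.8259, Highland 6.6698, South 1.4621, East 8.2161, West 2.7156.
Lower quotas: Coastal 7, Lowland 7, Central 6, Highland 6, South 1, East 8, West 2 (sum 37, leaving 4 seats).
Remainders in descending order: Central 0.8259, West 0.7156, Coastal 0.6901, Highland 0.6698, South 0.4621, Lowland 0.4203, East 0.2161.
The surplus seats go to Central, West, Coastal, Highland.

Coastal=8, Lowland=7, Central=7, Highland=7, South=1, East=8, West=3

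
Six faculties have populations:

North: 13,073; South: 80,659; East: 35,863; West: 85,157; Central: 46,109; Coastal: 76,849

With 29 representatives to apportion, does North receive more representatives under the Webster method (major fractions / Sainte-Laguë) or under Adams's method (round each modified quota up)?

Adams

Webster: North 1, South 7, East 3, West 7, Central 4, Coastal 7.
Adams: North 2, South 7, East 3, West 7, Central 4, Coastal 6.
North gets 1 under Webster and 2 under Adams.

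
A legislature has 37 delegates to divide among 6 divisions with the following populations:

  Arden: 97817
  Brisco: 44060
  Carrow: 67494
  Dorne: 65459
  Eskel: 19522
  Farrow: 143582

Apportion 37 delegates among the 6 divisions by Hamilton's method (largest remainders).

Total 437934; standard divisor 437934/37 ≈ 11836.054.
Standard quotas: Arden 8.2643, Brisco 3.7225, Carrow 5.7024, Dorne 5.5305, Eskel 1.6494, Farrow 12.1309.
Lower quotas: Arden 8, Brisco 3, Carrow 5, Dorne 5, Eskel 1, Farrow 12 (sum 34, leaving 3 seats).
Remainders in descending order: Brisco 0.7225, Carrow 0.7024, Eskel 0.6494, Dorne 0.5305, Arden 0.2643, Farrow 0.1309.
The surplus seats go to Brisco, Carrow, Eskel.

Arden: 8, Brisco: 4, Carrow: 6, Dorne: 5, Eskel: 2, Farrow: 12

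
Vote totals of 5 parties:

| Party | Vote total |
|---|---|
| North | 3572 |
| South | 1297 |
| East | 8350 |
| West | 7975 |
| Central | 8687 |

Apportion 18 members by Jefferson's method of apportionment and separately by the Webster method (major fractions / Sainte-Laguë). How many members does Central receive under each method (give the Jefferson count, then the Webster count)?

Jefferson: North 2, South 0, East 5, West 5, Central 6.
Webster: North 2, South 1, East 5, West 5, Central 5.
Central gets 6 under Jefferson and 5 under Webster.

6 and 5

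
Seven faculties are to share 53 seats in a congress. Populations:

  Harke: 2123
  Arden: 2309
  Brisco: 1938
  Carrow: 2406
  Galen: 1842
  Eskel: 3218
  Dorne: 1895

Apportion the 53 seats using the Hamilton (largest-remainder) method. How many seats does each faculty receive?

Total 15731; standard divisor 15731/53 ≈ 296.811.
Standard quotas: Harke 7.153, Arden 7.779, Brisco 6.529, Carrow 8.106, Galen 6.206, Eskel 10.842, Dorne 6.385.
Lower quotas: Harke 7, Arden 7, Brisco 6, Carrow 8, Galen 6, Eskel 10, Dorne 6 (sum 50, leaving 3 seats).
Remainders in descending order: Eskel 0.842, Arden 0.779, Brisco 0.529, Dorne 0.385, Galen 0.206, Harke 0.153, Carrow 0.106.
Largest remainders: Eskel, Arden, Brisco receive the extra seats.

Harke=7, Arden=8, Brisco=7, Carrow=8, Galen=6, Eskel=11, Dorne=6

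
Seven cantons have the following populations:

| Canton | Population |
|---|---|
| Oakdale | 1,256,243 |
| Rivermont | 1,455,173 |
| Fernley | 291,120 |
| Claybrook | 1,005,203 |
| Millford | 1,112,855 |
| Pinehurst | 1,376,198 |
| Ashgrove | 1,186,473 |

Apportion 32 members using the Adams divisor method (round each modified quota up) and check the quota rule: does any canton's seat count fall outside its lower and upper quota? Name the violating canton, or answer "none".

Standard quotas: Oakdale 5.232, Rivermont 6.061, Fernley 1.212, Claybrook 4.187, Millford 4.635, Pinehurst 5.732, Ashgrove 4.942.
Adams allocation: Oakdale 5, Rivermont 6, Fernley 2, Claybrook 4, Millford 5, Pinehurst 5, Ashgrove 5.
Every allocation lies between the lower and upper quota.

none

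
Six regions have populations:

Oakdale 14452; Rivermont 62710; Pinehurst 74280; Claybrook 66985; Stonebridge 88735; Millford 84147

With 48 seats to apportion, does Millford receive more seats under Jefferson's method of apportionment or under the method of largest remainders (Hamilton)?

Jefferson

Jefferson: Oakdale 1, Rivermont 8, Pinehurst 9, Claybrook 8, Stonebridge 11, Millford 11.
Hamilton: Oakdale 2, Rivermont 8, Pinehurst 9, Claybrook 8, Stonebridge 11, Millford 10.
Millford gets 11 under Jefferson and 10 under Hamilton.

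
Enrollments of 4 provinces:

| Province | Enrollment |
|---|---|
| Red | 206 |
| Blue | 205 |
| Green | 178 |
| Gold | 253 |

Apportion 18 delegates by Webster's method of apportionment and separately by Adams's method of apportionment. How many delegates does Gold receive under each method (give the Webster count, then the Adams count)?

6 and 5

Webster: Red 4, Blue 4, Green 4, Gold 6.
Adams: Red 5, Blue 4, Green 4, Gold 5.
Gold gets 6 under Webster and 5 under Adams.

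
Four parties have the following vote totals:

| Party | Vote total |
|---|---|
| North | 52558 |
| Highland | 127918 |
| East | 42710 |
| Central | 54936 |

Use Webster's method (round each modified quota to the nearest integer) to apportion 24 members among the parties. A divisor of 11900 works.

With modified divisor 11900: modified quotas North 4.417, Highland 10.749, East 3.589, Central 4.616.
Rounding to the nearest integer: North 4, Highland 11, East 4, Central 5 (total 24).

North: 4, Highland: 11, East: 4, Central: 5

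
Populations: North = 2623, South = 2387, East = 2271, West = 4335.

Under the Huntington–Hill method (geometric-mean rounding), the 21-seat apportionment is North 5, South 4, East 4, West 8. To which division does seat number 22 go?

Priority for the next seat is population ÷ (√(s·(s+1))).
Priorities: North 478.892, South 533.749, East 507.811, West 510.885.
Highest priority: South.

South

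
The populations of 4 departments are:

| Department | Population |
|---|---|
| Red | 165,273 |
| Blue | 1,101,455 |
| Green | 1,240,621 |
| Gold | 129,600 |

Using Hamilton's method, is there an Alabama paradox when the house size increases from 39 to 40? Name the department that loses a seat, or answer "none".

Red

At 39 seats: Red 3, Blue 16, Green 18, Gold 2.
At 40 seats: Red 2, Blue 17, Green 19, Gold 2.
Red drops from 3 to 2.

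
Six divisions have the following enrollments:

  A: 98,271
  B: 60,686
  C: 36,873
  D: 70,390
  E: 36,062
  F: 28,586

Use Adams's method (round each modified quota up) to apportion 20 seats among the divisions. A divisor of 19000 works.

With modified divisor 19000: modified quotas A 5.172, B 3.194, C 1.941, D 3.705, E 1.898, F 1.505.
Rounding up: A 6, B 4, C 2, D 4, E 2, F 2 (total 20).

A=6; B=4; C=2; D=4; E=2; F=2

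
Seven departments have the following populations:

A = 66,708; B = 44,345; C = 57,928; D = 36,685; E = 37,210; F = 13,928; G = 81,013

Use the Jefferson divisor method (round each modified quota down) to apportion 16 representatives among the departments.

A=3, B=2, C=3, D=2, E=2, F=0, G=4

Standard divisor 337817/16 ≈ 21113.562; standard quotas: A 3.159, B 2.100, C 2.744, D 1.738, E 1.762, F 0.660, G 3.837.
Rounding down gives 3, 2, 2, 1, 1, 0, 3 = 12 seats, so the divisor must be adjusted.
With modified divisor 17500: modified quotas A 3.812, B 2.534, C 3.310, D 2.096, E 2.126, F 0.796, G 4.629.
Rounding down: A 3, B 2, C 3, D 2, E 2, F 0, G 4 (total 16).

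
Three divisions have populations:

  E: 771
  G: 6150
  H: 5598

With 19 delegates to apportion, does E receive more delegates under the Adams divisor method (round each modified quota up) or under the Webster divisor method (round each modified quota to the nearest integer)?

Adams: E 2, G 9, H 8.
Webster: E 1, G 9, H 9.
E gets 2 under Adams and 1 under Webster.

Adams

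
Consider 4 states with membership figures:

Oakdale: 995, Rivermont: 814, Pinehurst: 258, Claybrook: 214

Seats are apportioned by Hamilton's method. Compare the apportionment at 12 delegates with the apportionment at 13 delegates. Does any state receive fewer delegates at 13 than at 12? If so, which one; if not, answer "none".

Pinehurst

At 12 seats: Oakdale 5, Rivermont 4, Pinehurst 2, Claybrook 1.
At 13 seats: Oakdale 6, Rivermont 5, Pinehurst 1, Claybrook 1.
Pinehurst drops from 2 to 1.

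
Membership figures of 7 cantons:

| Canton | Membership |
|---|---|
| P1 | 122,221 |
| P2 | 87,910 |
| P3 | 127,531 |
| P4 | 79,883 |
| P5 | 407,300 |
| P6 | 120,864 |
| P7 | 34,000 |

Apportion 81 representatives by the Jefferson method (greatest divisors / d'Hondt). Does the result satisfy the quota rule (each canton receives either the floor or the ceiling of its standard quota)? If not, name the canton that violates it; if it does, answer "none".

Standard quotas: P1 10.105, P2 7.268, P3 10.544, P4 6.605, P5 33.675, P6 9.993, P7 2.811.
Jefferson allocation: P1 10, P2 7, P3 11, P4 6, P5 35, P6 10, P7 2.
P5 has quota 33.675 (lower 33, upper 34) but receives 35 — outside the quota interval.

P5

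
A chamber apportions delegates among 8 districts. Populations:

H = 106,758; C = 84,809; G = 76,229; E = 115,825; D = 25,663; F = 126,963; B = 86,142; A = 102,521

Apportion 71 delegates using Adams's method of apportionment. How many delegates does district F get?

12

Standard divisor 724910/71 ≈ 10210; standard quotas: H 10.456, C 8.306, G 7.466, E 11.344, D 2.514, F 12.435, B 8.437, A 10.041.
Rounding up gives 11, 9, 8, 12, 3, 13, 9, 11 = 76 seats, so the divisor must be adjusted.
With modified divisor 10700: modified quotas H 9.977, C 7.926, G 7.124, E 10.825, D 2.398, F 11.866, B 8.051, A 9.581.
Rounding up: H 10, C 8, G 8, E 11, D 3, F 12, B 9, A 10 (total 71).
F receives 12.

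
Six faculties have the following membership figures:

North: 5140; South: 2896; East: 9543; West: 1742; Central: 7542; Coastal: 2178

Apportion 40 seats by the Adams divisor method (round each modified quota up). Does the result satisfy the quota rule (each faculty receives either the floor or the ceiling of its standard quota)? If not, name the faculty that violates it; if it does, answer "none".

none

Standard quotas: North 7.080, South 3.989, East 13.144, West 2.399, Central 10.388, Coastal 3.000.
Adams allocation: North 7, South 4, East 13, West 3, Central 10, Coastal 3.
Every allocation lies between the lower and upper quota.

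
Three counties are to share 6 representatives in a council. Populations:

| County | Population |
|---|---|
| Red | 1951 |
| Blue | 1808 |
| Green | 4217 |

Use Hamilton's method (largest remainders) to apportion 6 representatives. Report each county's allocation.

Red=2; Blue=1; Green=3

The standard divisor is 7976/6 ≈ 1329.333.
Standard quotas: Red 1.468, Blue 1.360, Green 3.172.
Lower quotas: Red 1, Blue 1, Green 3 (sum 5, leaving 1 seat).
Remainders in descending order: Red 0.468, Blue 0.360, Green 0.172.
The surplus seat goes to Red.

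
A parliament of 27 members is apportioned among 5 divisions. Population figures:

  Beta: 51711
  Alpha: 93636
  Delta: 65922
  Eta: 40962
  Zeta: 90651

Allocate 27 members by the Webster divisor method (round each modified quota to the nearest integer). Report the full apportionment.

Standard divisor 342882/27 ≈ 12699.333; standard quotas: Beta 4.072, Alpha 7.373, Delta 5.191, Eta 3.226, Zeta 7.138.
Rounding to the nearest integer gives 4, 7, 5, 3, 7 = 26 seats, so the divisor must be adjusted.
With modified divisor 12300: modified quotas Beta 4.204, Alpha 7.613, Delta 5.360, Eta 3.330, Zeta 7.370.
Rounding to the nearest integer: Beta 4, Alpha 8, Delta 5, Eta 3, Zeta 7 (total 27).

Beta: 4, Alpha: 8, Delta: 5, Eta: 3, Zeta: 7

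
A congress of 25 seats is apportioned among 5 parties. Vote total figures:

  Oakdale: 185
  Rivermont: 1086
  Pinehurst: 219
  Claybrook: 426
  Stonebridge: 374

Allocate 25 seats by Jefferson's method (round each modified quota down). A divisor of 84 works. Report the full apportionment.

With modified divisor 84: modified quotas Oakdale 2.202, Rivermont 12.929, Pinehurst 2.607, Claybrook 5.071, Stonebridge 4.452.
Rounding down: Oakdale 2, Rivermont 12, Pinehurst 2, Claybrook 5, Stonebridge 4 (total 25).

Oakdale: 2, Rivermont: 12, Pinehurst: 2, Claybrook: 5, Stonebridge: 4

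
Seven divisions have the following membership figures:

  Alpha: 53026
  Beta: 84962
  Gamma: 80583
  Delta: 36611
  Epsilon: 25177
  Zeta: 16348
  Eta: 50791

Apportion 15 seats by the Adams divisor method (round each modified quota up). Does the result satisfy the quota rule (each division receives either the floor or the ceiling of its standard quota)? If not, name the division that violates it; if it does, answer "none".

Standard quotas: Alpha 2.289, Beta 3.667, Gamma 3.478, Delta 1.580, Epsilon 1.087, Zeta 0.706, Eta 2.192.
Adams allocation: Alpha 2, Beta 4, Gamma 3, Delta 2, Epsilon 1, Zeta 1, Eta 2.
Every allocation lies between the lower and upper quota.

none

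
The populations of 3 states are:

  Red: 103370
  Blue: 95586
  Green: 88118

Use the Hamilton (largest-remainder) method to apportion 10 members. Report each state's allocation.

The standard divisor is 287074/10 ≈ 28707.4.
Standard quotas: Red 3.6008, Blue 3.3297, Green 3.0695.
Lower quotas: Red 3, Blue 3, Green 3 (sum 9, leaving 1 seat).
Remainders in descending order: Red 0.6008, Blue 0.3297, Green 0.0695.
The surplus seat goes to Red.

Red 4, Blue 3, Green 3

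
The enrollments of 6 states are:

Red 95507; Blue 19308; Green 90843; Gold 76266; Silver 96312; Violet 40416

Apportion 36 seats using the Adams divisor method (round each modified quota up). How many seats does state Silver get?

Standard divisor 418652/36 ≈ 11629.222; standard quotas: Red 8.213, Blue 1.660, Green 7.812, Gold 6.558, Silver 8.282, Violet 3.475.
Rounding up gives 9, 2, 8, 7, 9, 4 = 39 seats, so the divisor must be adjusted.
With modified divisor 12800: modified quotas Red 7.461, Blue 1.508, Green 7.097, Gold 5.958, Silver 7.524, Violet 3.158.
Rounding up: Red 8, Blue 2, Green 8, Gold 6, Silver 8, Violet 4 (total 36).
Silver receives 8.

8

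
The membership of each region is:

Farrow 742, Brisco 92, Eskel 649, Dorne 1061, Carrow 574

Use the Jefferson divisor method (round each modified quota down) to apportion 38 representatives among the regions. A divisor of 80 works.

With modified divisor 80: modified quotas Farrow 9.275, Brisco 1.150, Eskel 8.113, Dorne 13.262, Carrow 7.175.
Rounding down: Farrow 9, Brisco 1, Eskel 8, Dorne 13, Carrow 7 (total 38).

Farrow: 9; Brisco: 1; Eskel: 8; Dorne: 13; Carrow: 7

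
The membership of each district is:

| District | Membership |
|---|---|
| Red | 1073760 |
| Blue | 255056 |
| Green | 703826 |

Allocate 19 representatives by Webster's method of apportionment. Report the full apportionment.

Standard divisor 2032642/19 ≈ 106981.158; standard quotas: Red 10.037, Blue 2.384, Green 6.579.
Rounding to the nearest integer gives Red 10, Blue 2, Green 7 — total 19, matching the house size, so no adjustment is needed.

Red 10; Blue 2; Green 7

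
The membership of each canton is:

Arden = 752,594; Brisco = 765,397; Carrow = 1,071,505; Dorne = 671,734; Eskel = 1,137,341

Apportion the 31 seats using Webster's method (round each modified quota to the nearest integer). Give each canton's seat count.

Standard divisor 4398571/31 ≈ 141889.387; standard quotas: Arden 5.304, Brisco 5.394, Carrow 7.552, Dorne 4.734, Eskel 8.016.
Rounding to the nearest integer gives Arden 5, Brisco 5, Carrow 8, Dorne 5, Eskel 8 — total 31, matching the house size, so no adjustment is needed.

Arden: 5; Brisco: 5; Carrow: 8; Dorne: 5; Eskel: 8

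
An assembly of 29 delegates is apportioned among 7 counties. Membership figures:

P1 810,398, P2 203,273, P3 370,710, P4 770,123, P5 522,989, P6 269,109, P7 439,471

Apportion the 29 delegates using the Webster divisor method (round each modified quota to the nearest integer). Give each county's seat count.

P1: 7; P2: 2; P3: 3; P4: 7; P5: 4; P6: 2; P7: 4

Standard divisor 3386073/29 ≈ 116761.138; standard quotas: P1 6.941, P2 1.741, P3 3.175, P4 6.596, P5 4.479, P6 2.305, P7 3.764.
Rounding to the nearest integer gives P1 7, P2 2, P3 3, P4 7, P5 4, P6 2, P7 4 — total 29, matching the house size, so no adjustment is needed.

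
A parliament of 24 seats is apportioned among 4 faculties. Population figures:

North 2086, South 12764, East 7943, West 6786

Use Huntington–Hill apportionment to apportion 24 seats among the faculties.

With divisor 1232: modified quotas North 1.693, South 10.360, East 6.447, West 5.508.
Geometric-mean thresholds: North √(1·2)=1.414, South √(10·11)=10.488, East √(6·7)=6.481, West √(5·6)=5.477.
Each quota rounded against its threshold gives North 2, South 10, East 6, West 6 (total 24).

North 2; South 10; East 6; West 6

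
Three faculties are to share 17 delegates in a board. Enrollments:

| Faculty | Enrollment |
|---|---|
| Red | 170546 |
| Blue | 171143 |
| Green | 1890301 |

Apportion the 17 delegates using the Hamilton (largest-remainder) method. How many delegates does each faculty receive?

Total 2231990; standard divisor 2231990/17 ≈ 131293.529.
Standard quotas: Red 1.2990, Blue 1.3035, Green 14.3975.
Lower quotas: Red 1, Blue 1, Green 14 (sum 16, leaving 1 seat).
Remainders in descending order: Green 0.3975, Blue 0.3035, Red 0.2990.
Largest remainder: Green receives the extra seat.

Red 1; Blue 1; Green 15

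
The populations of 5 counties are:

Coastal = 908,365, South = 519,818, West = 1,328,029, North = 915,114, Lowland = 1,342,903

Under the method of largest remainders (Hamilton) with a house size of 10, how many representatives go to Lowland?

Standard divisor: 5014229 ÷ 10 ≈ 501422.9.
Standard quotas: Coastal 1.8116, South 1.0367, West 2.6485, North 1.8250, Lowland 2.6782.
Lower quotas: Coastal 1, South 1, West 2, North 1, Lowland 2 (sum 7, leaving 3 seats).
Remainders in descending order: North 0.8250, Coastal 0.8116, Lowland 0.6782, West 0.6485, South 0.0367.
Largest remainders: North, Coastal, Lowland receive the extra seats.
Lowland receives 3.

3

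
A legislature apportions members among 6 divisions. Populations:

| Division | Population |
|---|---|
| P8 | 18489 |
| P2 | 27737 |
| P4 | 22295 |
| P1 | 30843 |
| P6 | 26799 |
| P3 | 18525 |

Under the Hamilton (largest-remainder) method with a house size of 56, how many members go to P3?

Standard divisor: 144688 ÷ 56 ≈ 2583.714.
Standard quotas: P8 7.1560, P2 10.7353, P4 8.6291, P1 11.9375, P6 10.3723, P3 7.1699.
Lower quotas: P8 7, P2 10, P4 8, P1 11, P6 10, P3 7 (sum 53, leaving 3 seats).
Remainders in descending order: P1 0.9375, P2 0.7353, P4 0.6291, P6 0.3723, P3 0.1699, P8 0.1560.
The surplus seats go to P1, P2, P4.
P3 receives 7.

7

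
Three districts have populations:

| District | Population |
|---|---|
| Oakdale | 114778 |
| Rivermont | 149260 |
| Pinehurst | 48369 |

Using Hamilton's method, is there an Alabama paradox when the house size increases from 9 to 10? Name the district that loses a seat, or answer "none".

At 9 seats: Oakdale 3, Rivermont 4, Pinehurst 2.
At 10 seats: Oakdale 4, Rivermont 5, Pinehurst 1.
Pinehurst drops from 2 to 1.

Pinehurst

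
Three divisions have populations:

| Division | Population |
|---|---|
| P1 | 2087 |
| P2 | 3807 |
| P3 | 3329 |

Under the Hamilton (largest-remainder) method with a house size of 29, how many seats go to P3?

10

The standard divisor is 9223/29 ≈ 318.034.
Standard quotas: P1 6.562, P2 11.970, P3 10.467.
Lower quotas: P1 6, P2 11, P3 10 (sum 27, leaving 2 seats).
Remainders in descending order: P2 0.970, P1 0.562, P3 0.467.
Largest remainders: P2, P1 receive the extra seats.
P3 receives 10.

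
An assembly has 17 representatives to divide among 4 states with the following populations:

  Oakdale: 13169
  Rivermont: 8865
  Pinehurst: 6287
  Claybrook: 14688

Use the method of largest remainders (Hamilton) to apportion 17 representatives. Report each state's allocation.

Oakdale 5; Rivermont 4; Pinehurst 2; Claybrook 6

The standard divisor is 43009/17 ≈ 2529.941.
Standard quotas: Oakdale 5.2053, Rivermont 3.5040, Pinehurst 2.4850, Claybrook 5.8057.
Lower quotas: Oakdale 5, Rivermont 3, Pinehurst 2, Claybrook 5 (sum 15, leaving 2 seats).
Remainders in descending order: Claybrook 0.8057, Rivermont 0.5040, Pinehurst 0.4850, Oakdale 0.2053.
Largest remainders: Claybrook, Rivermont receive the extra seats.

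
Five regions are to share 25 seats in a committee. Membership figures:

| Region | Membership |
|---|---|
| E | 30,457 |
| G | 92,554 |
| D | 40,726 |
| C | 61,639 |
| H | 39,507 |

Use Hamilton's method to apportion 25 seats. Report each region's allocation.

The standard divisor is 264883/25 ≈ 10595.32.
Standard quotas: E 2.8746, G 8.7354, D 3.8438, C 5.8176, H 3.7287.
Lower quotas: E 2, G 8, D 3, C 5, H 3 (sum 21, leaving 4 seats).
Remainders in descending order: E 0.8746, D 0.8438, C 0.8176, G 0.7354, H 0.7287.
Largest remainders: E, D, C, G receive the extra seats.

E 3; G 9; D 4; C 6; H 3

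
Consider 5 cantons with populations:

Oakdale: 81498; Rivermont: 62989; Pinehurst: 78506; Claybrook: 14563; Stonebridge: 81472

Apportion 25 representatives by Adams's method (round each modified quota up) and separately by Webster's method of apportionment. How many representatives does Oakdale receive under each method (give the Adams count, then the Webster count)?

6 and 7

Adams: Oakdale 6, Rivermont 5, Pinehurst 6, Claybrook 2, Stonebridge 6.
Webster: Oakdale 7, Rivermont 5, Pinehurst 6, Claybrook 1, Stonebridge 6.
Oakdale gets 6 under Adams and 7 under Webster.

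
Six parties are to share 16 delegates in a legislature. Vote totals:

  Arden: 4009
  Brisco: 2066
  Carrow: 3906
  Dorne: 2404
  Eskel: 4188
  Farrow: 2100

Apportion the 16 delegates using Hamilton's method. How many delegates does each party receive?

Total 18673; standard divisor 18673/16 ≈ 1167.062.
Standard quotas: Arden 3.435, Brisco 1.770, Carrow 3.347, Dorne 2.060, Eskel 3.588, Farrow 1.799.
Lower quotas: Arden 3, Brisco 1, Carrow 3, Dorne 2, Eskel 3, Farrow 1 (sum 13, leaving 3 seats).
Remainders in descending order: Farrow 0.799, Brisco 0.770, Eskel 0.588, Arden 0.435, Carrow 0.347, Dorne 0.060.
The surplus seats go to Farrow, Brisco, Eskel.

Arden: 3, Brisco: 2, Carrow: 3, Dorne: 2, Eskel: 4, Farrow: 2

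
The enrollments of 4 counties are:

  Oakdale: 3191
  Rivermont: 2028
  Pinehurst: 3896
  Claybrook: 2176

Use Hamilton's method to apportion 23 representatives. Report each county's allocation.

Oakdale: 7; Rivermont: 4; Pinehurst: 8; Claybrook: 4

Total 11291; standard divisor 11291/23 ≈ 490.913.
Standard quotas: Oakdale 6.500, Rivermont 4.131, Pinehurst 7.936, Claybrook 4.433.
Lower quotas: Oakdale 6, Rivermont 4, Pinehurst 7, Claybrook 4 (sum 21, leaving 2 seats).
Remainders in descending order: Pinehurst 0.936, Oakdale 0.500, Claybrook 0.433, Rivermont 0.131.
The surplus seats go to Pinehurst, Oakdale.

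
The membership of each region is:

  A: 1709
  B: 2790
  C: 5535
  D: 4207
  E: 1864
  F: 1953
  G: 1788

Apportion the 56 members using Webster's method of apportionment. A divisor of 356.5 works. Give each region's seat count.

With modified divisor 356.5: modified quotas A 4.794, B 7.826, C 15.526, D 11.801, E 5.229, F 5.478, G 5.015.
Rounding to the nearest integer: A 5, B 8, C 16, D 12, E 5, F 5, G 5 (total 56).

A 5, B 8, C 16, D 12, E 5, F 5, G 5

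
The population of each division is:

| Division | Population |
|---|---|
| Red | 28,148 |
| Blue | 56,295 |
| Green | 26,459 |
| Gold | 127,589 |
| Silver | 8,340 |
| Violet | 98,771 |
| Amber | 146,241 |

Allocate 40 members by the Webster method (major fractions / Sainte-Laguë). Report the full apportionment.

Red 2, Blue 5, Green 2, Gold 10, Silver 1, Violet 8, Amber 12

Standard divisor 491843/40 ≈ 12296.075; standard quotas: Red 2.289, Blue 4.578, Green 2.152, Gold 10.376, Silver 0.678, Violet 8.033, Amber 11.893.
Rounding to the nearest integer gives Red 2, Blue 5, Green 2, Gold 10, Silver 1, Violet 8, Amber 12 — total 40, matching the house size, so no adjustment is needed.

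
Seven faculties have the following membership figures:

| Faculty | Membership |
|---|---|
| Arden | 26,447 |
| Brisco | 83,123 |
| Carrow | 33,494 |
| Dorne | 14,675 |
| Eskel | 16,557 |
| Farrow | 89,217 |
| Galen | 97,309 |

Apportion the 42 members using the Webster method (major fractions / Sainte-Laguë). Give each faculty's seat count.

Standard divisor 360822/42 ≈ 8591; standard quotas: Arden 3.078, Brisco 9.676, Carrow 3.899, Dorne 1.708, Eskel 1.927, Farrow 10.385, Galen 11.327.
Rounding to the nearest integer gives Arden 3, Brisco 10, Carrow 4, Dorne 2, Eskel 2, Farrow 10, Galen 11 — total 42, matching the house size, so no adjustment is needed.

Arden: 3, Brisco: 10, Carrow: 4, Dorne: 2, Eskel: 2, Farrow: 10, Galen: 11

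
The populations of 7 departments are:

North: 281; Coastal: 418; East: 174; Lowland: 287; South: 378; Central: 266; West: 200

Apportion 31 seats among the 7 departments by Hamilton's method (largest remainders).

Standard divisor: 2004 ÷ 31 ≈ 64.645.
Standard quotas: North 4.347, Coastal 6.466, East 2.692, Lowland 4.440, South 5.847, Central 4.115, West 3.094.
Lower quotas: North 4, Coastal 6, East 2, Lowland 4, South 5, Central 4, West 3 (sum 28, leaving 3 seats).
Remainders in descending order: South 0.847, East 0.692, Coastal 0.466, Lowland 0.440, North 0.347, Central 0.115, West 0.094.
The surplus seats go to South, East, Coastal.

North=4, Coastal=7, East=3, Lowland=4, South=6, Central=4, West=3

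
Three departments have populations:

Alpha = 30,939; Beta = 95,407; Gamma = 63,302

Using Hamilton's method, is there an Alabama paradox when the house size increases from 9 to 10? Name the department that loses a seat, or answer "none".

none

At 9 seats: Alpha 1, Beta 5, Gamma 3.
At 10 seats: Alpha 2, Beta 5, Gamma 3.
No department's allocation decreased.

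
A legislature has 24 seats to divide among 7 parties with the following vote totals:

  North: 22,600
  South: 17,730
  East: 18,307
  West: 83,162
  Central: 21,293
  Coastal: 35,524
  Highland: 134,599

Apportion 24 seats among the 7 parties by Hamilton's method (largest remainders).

The standard divisor is 333215/24 ≈ 13883.958.
Standard quotas: North 1.6278, South 1.2770, East 1.3186, West 5.9898, Central 1.5336, Coastal 2.5586, Highland 9.6946.
Lower quotas: North 1, South 1, East 1, West 5, Central 1, Coastal 2, Highland 9 (sum 20, leaving 4 seats).
Remainders in descending order: West 0.9898, Highland 0.6946, North 0.6278, Coastal 0.5586, Central 0.5336, East 0.3186, South 0.2770.
Largest remainders: West, Highland, North, Coastal receive the extra seats.

North: 2, South: 1, East: 1, West: 6, Central: 1, Coastal: 3, Highland: 10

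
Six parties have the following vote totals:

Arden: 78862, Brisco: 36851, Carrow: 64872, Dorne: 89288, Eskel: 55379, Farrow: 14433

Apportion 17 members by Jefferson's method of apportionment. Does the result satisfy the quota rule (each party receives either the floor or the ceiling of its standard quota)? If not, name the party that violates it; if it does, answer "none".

none

Standard quotas: Arden 3.947, Brisco 1.844, Carrow 3.247, Dorne 4.469, Eskel 2.772, Farrow 0.722.
Jefferson allocation: Arden 4, Brisco 2, Carrow 3, Dorne 5, Eskel 3, Farrow 0.
Every allocation lies between the lower and upper quota.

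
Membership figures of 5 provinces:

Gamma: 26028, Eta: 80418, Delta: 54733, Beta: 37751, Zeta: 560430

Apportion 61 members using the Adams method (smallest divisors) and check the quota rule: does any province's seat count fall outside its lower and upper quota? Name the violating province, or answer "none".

Standard quotas: Gamma 2.091, Eta 6.460, Delta 4.397, Beta 3.033, Zeta 45.020.
Adams allocation: Gamma 2, Eta 7, Delta 5, Beta 3, Zeta 44.
Zeta has quota 45.020 (lower 45, upper 46) but receives 44 — outside the quota interval.

Zeta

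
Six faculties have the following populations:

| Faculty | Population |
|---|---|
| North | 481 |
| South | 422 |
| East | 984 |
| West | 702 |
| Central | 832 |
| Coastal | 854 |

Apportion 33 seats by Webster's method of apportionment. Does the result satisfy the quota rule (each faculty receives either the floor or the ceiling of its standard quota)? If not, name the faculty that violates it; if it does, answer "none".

Standard quotas: North 3.713, South 3.258, East 7.596, West 5.419, Central 6.422, Coastal 6.592.
Webster allocation: North 4, South 3, East 8, West 5, Central 6, Coastal 7.
Every allocation lies between the lower and upper quota.

none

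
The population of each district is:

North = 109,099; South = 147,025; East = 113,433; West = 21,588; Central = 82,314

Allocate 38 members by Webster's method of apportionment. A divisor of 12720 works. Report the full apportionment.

North: 9, South: 12, East: 9, West: 2, Central: 6

With modified divisor 12720: modified quotas North 8.577, South 11.559, East 8.918, West 1.697, Central 6.471.
Rounding to the nearest integer: North 9, South 12, East 9, West 2, Central 6 (total 38).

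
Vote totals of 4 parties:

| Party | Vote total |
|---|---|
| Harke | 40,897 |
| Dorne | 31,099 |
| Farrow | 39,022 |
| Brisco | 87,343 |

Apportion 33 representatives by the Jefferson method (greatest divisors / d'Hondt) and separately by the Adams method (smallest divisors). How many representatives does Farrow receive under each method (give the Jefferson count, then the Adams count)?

6 and 7

Jefferson: Harke 7, Dorne 5, Farrow 6, Brisco 15.
Adams: Harke 7, Dorne 5, Farrow 7, Brisco 14.
Farrow gets 6 under Jefferson and 7 under Adams.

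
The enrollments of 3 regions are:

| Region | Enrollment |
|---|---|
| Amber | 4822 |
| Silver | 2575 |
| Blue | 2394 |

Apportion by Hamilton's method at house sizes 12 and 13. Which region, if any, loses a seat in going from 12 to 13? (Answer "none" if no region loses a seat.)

none

At 12 seats: Amber 6, Silver 3, Blue 3.
At 13 seats: Amber 6, Silver 4, Blue 3.
No region's allocation decreased.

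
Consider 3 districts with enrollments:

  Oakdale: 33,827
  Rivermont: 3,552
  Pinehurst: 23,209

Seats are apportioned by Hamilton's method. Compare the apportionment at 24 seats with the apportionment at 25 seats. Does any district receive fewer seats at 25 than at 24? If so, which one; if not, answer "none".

Rivermont

At 24 seats: Oakdale 13, Rivermont 2, Pinehurst 9.
At 25 seats: Oakdale 14, Rivermont 1, Pinehurst 10.
Rivermont drops from 2 to 1.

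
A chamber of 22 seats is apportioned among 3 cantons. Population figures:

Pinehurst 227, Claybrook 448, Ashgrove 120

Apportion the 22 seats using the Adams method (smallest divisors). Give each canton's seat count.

Standard divisor 795/22 ≈ 36.136; standard quotas: Pinehurst 6.282, Claybrook 12.397, Ashgrove 3.321.
Rounding up gives 7, 13, 4 = 24 seats, so the divisor must be adjusted.
With modified divisor 39: modified quotas Pinehurst 5.821, Claybrook 11.487, Ashgrove 3.077.
Rounding up: Pinehurst 6, Claybrook 12, Ashgrove 4 (total 22).

Pinehurst: 6; Claybrook: 12; Ashgrove: 4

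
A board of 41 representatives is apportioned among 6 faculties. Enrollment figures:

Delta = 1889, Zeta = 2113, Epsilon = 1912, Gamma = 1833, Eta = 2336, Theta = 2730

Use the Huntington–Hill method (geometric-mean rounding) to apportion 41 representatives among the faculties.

With divisor 317: modified quotas Delta 5.959, Zeta 6.666, Epsilon 6.032, Gamma 5.782, Eta 7.369, Theta 8.612.
Geometric-mean thresholds: Delta √(5·6)=5.477, Zeta √(6·7)=6.481, Epsilon √(6·7)=6.481, Gamma √(5·6)=5.477, Eta √(7·8)=7.483, Theta √(8·9)=8.485.
Each quota rounded against its threshold gives Delta 6, Zeta 7, Epsilon 6, Gamma 6, Eta 7, Theta 9 (total 41).

Delta 6, Zeta 7, Epsilon 6, Gamma 6, Eta 7, Theta 9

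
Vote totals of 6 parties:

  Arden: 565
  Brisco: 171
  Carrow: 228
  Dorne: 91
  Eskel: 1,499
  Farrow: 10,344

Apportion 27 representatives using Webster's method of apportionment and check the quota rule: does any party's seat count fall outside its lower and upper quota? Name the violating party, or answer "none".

Farrow

Standard quotas: Arden 1.183, Brisco 0.358, Carrow 0.477, Dorne 0.190, Eskel 3.138, Farrow 21.654.
Webster allocation: Arden 1, Brisco 0, Carrow 0, Dorne 0, Eskel 3, Farrow 23.
Farrow has quota 21.654 (lower 21, upper 22) but receives 23 — outside the quota interval.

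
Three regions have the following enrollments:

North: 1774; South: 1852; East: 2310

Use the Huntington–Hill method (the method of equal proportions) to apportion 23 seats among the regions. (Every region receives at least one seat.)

With divisor 260: modified quotas North 6.823, South 7.123, East 8.885.
Geometric-mean thresholds: North √(6·7)=6.481, South √(7·8)=7.483, East √(8·9)=8.485.
Each quota rounded against its threshold gives North 7, South 7, East 9 (total 23).

North: 7, South: 7, East: 9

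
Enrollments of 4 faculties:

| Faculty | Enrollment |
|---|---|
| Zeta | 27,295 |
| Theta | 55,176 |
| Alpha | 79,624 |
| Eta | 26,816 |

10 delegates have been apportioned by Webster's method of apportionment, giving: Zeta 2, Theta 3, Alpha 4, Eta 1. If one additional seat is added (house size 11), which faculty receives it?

Priority for the next seat is population ÷ (current seats + 0.5).
Priorities: Zeta 10918.000, Theta 15764.571, Alpha 17694.222, Eta 17877.333.
Highest priority: Eta.

Eta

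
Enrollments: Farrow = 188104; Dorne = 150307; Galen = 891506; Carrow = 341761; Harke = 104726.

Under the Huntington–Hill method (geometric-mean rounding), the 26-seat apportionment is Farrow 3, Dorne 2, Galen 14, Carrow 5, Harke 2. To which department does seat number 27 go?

Carrow

Priority for the next seat is population ÷ (√(s·(s+1))).
Priorities: Farrow 54300.948, Dorne 61362.576, Galen 61519.759, Carrow 62396.736, Harke 42754.210.
Highest priority: Carrow.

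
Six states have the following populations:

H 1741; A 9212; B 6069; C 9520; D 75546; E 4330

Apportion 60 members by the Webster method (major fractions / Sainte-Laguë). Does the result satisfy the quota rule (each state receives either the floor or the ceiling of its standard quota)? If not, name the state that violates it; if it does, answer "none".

Standard quotas: H 0.982, A 5.194, B 3.422, C 5.368, D 42.594, E 2.441.
Webster allocation: H 1, A 5, B 3, C 5, D 44, E 2.
D has quota 42.594 (lower 42, upper 43) but receives 44 — outside the quota interval.

D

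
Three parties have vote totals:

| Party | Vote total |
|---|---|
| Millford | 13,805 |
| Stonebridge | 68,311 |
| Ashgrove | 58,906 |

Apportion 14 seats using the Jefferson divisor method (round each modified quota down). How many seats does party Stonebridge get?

Standard divisor 141022/14 ≈ 10073; standard quotas: Millford 1.370, Stonebridge 6.782, Ashgrove 5.848.
Rounding down gives 1, 6, 5 = 12 seats, so the divisor must be adjusted.
With modified divisor 9100: modified quotas Millford 1.517, Stonebridge 7.507, Ashgrove 6.473.
Rounding down: Millford 1, Stonebridge 7, Ashgrove 6 (total 14).
Stonebridge receives 7.

7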